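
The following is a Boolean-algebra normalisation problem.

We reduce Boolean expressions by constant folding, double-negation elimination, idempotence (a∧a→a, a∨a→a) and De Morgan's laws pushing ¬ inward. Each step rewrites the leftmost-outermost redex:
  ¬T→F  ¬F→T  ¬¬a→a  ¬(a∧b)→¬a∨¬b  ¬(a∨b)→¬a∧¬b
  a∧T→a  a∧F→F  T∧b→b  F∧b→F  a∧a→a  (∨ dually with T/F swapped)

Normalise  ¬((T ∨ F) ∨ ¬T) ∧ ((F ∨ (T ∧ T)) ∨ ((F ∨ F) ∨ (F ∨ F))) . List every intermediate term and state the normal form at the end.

  start: ¬((T ∨ F) ∨ ¬T) ∧ ((F ∨ (T ∧ T)) ∨ ((F ∨ F) ∨ (F ∨ F)))
  [1] (¬(T ∨ F) ∧ ¬¬T) ∧ ((F ∨ (T ∧ T)) ∨ ((F ∨ F) ∨ (F ∨ F)))
  [2] ((¬T ∧ ¬F) ∧ ¬¬T) ∧ ((F ∨ (T ∧ T)) ∨ ((F ∨ F) ∨ (F ∨ F)))
  [3] ((F ∧ ¬F) ∧ ¬¬T) ∧ ((F ∨ (T ∧ T)) ∨ ((F ∨ F) ∨ (F ∨ F)))
  [4] (F ∧ ¬¬T) ∧ ((F ∨ (T ∧ T)) ∨ ((F ∨ F) ∨ (F ∨ F)))
  [5] F ∧ ((F ∨ (T ∧ T)) ∨ ((F ∨ F) ∨ (F ∨ F)))
  [6] F

Answer: normal form = F  (in 6 steps)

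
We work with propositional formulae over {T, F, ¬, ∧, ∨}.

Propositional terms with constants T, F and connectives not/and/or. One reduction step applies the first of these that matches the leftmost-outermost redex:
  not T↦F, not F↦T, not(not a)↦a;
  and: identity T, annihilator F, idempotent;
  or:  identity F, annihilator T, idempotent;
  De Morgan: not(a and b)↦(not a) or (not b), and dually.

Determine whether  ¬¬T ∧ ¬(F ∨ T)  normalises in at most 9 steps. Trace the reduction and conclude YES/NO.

Answer: YES — reaches normal form F in 6 ≤ 9 steps

Reduction:
  start: ¬¬T ∧ ¬(F ∨ T)
  [1] T ∧ ¬(F ∨ T)
  [2] ¬(F ∨ T)
  [3] ¬F ∧ ¬T
  [4] T ∧ ¬T
  [5] ¬T
  [6] F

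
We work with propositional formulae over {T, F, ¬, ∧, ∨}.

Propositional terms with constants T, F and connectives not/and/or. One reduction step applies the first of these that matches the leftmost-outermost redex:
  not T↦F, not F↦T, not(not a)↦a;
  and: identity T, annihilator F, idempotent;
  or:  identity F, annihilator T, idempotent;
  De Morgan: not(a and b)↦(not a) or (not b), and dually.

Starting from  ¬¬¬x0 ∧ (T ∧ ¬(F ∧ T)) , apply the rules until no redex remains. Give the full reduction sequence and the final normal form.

  start: ¬¬¬x0 ∧ (T ∧ ¬(F ∧ T))
  [1] ¬x0 ∧ (T ∧ ¬(F ∧ T))
  [2] ¬x0 ∧ ¬(F ∧ T)
  [3] ¬x0 ∧ (¬F ∨ ¬T)
  [4] ¬x0 ∧ (T ∨ ¬T)
  [5] ¬x0 ∧ T
  [6] ¬x0

Answer: normal form = ¬x0  (in 6 steps)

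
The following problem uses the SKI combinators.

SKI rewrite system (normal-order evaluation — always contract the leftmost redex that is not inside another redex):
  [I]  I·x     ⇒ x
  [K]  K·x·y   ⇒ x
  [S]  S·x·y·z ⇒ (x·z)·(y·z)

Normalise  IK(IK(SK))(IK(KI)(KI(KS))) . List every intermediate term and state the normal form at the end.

Answer: normal form = K(SK)  (in 3 steps)

Working:
  start: IK(IK(SK))(IK(KI)(KI(KS)))
  step 1: K(IK(SK))(IK(KI)(KI(KS)))
  step 2: IK(SK)
  step 3: K(SK)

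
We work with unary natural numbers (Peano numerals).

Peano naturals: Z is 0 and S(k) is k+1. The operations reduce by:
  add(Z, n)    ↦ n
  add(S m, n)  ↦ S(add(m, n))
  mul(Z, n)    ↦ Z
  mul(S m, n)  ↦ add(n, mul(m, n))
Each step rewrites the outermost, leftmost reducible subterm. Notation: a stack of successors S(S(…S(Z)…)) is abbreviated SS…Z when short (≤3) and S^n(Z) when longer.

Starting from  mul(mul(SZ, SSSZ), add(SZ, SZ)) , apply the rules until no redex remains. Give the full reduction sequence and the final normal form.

  start: mul(mul(SZ, SSSZ), add(SZ, SZ))
  step 1: mul(add(SSSZ, mul(Z, SSSZ)), add(SZ, SZ))
  step 2: mul(S(add(SSZ, mul(Z, SSSZ))), add(SZ, SZ))
  step 3: add(add(SZ, SZ), mul(add(SSZ, mul(Z, SSSZ)), add(SZ, SZ)))
  step 4: add(S(add(Z, SZ)), mul(add(SSZ, mul(Z, SSSZ)), add(SZ, SZ)))
  step 5: S(add(add(Z, SZ), mul(add(SSZ, mul(Z, SSSZ)), add(SZ, SZ))))
  step 6: S(add(SZ, mul(add(SSZ, mul(Z, SSSZ)), add(SZ, SZ))))
  step 7: S(S(add(Z, mul(add(SSZ, mul(Z, SSSZ)), add(SZ, SZ)))))
  step 8: S(S(mul(add(SSZ, mul(Z, SSSZ)), add(SZ, SZ))))
  step 9: S(S(mul(S(add(SZ, mul(Z, SSSZ))), add(SZ, SZ))))
  step 10: S(S(add(add(SZ, SZ), mul(add(SZ, mul(Z, SSSZ)), add(SZ, SZ)))))
  step 11: S(S(add(S(add(Z, SZ)), mul(add(SZ, mul(Z, SSSZ)), add(SZ, SZ)))))
  step 12: S(S(S(add(add(Z, SZ), mul(add(SZ, mul(Z, SSSZ)), add(SZ, SZ))))))
  step 13: S(S(S(add(SZ, mul(add(SZ, mul(Z, SSSZ)), add(SZ, SZ))))))
  step 14: S(S(S(S(add(Z, mul(add(SZ, mul(Z, SSSZ)), add(SZ, SZ)))))))
  step 15: S(S(S(S(mul(add(SZ, mul(Z, SSSZ)), add(SZ, SZ))))))
  step 16: S(S(S(S(mul(S(add(Z, mul(Z, SSSZ))), add(SZ, SZ))))))
  step 17: S(S(S(S(add(add(SZ, SZ), mul(add(Z, mul(Z, SSSZ)), add(SZ, SZ)))))))
  step 18: S(S(S(S(add(S(add(Z, SZ)), mul(add(Z, mul(Z, SSSZ)), add(SZ, SZ)))))))
  step 19: S(S(S(S(S(add(add(Z, SZ), mul(add(Z, mul(Z, SSSZ)), add(SZ, SZ))))))))
  step 20: S(S(S(S(S(add(SZ, mul(add(Z, mul(Z, SSSZ)), add(SZ, SZ))))))))
  step 21: S(S(S(S(S(S(add(Z, mul(add(Z, mul(Z, SSSZ)), add(SZ, SZ)))))))))
  step 22: S(S(S(S(S(S(mul(add(Z, mul(Z, SSSZ)), add(SZ, SZ))))))))
  step 23: S(S(S(S(S(S(mul(mul(Z, SSSZ), add(SZ, SZ))))))))
  step 24: S(S(S(S(S(S(mul(Z, add(SZ, SZ))))))))
  step 25: S^6(Z)

Answer: normal form = S^6(Z)  (in 25 steps)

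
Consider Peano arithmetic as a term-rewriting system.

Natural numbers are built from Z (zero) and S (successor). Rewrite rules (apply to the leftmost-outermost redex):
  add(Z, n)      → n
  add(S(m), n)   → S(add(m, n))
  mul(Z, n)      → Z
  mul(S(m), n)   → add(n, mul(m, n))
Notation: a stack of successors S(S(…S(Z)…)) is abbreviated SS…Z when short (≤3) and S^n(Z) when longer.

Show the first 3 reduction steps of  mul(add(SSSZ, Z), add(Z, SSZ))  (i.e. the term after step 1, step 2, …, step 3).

  start: mul(add(SSSZ, Z), add(Z, SSZ))
  step 1: mul(S(add(SSZ, Z)), add(Z, SSZ))
  step 2: add(add(Z, SSZ), mul(add(SSZ, Z), add(Z, SSZ)))
  step 3: add(SSZ, mul(add(SSZ, Z), add(Z, SSZ)))

Answer: after 3 steps: add(SSZ, mul(add(SSZ, Z), add(Z, SSZ)))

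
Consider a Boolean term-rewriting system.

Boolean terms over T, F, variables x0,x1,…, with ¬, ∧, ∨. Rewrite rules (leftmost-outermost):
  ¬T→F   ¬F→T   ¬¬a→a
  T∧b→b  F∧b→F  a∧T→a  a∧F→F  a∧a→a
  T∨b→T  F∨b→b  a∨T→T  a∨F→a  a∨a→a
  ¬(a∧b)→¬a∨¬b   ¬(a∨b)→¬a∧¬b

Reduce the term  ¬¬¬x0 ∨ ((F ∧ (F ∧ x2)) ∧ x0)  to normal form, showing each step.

Answer: normal form = ¬x0  (in 4 steps)

Working:
  start: ¬¬¬x0 ∨ ((F ∧ (F ∧ x2)) ∧ x0)
  [1] ¬x0 ∨ ((F ∧ (F ∧ x2)) ∧ x0)
  [2] ¬x0 ∨ (F ∧ x0)
  [3] ¬x0 ∨ F
  [4] ¬x0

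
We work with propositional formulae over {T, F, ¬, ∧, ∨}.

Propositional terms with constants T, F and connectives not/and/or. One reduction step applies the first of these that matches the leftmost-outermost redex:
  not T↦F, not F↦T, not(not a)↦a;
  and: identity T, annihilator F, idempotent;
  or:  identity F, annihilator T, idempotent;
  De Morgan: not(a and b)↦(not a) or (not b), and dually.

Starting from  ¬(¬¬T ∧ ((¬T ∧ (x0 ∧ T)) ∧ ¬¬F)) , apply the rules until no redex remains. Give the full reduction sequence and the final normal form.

  start: ¬(¬¬T ∧ ((¬T ∧ (x0 ∧ T)) ∧ ¬¬F))
  →1  ¬¬¬T ∨ ¬((¬T ∧ (x0 ∧ T)) ∧ ¬¬F)
  →2  ¬T ∨ ¬((¬T ∧ (x0 ∧ T)) ∧ ¬¬F)
  →3  F ∨ ¬((¬T ∧ (x0 ∧ T)) ∧ ¬¬F)
  →4  ¬((¬T ∧ (x0 ∧ T)) ∧ ¬¬F)
  →5  ¬(¬T ∧ (x0 ∧ T)) ∨ ¬¬¬F
  →6  (¬¬T ∨ ¬(x0 ∧ T)) ∨ ¬¬¬F
  →7  (T ∨ ¬(x0 ∧ T)) ∨ ¬¬¬F
  →8  T ∨ ¬¬¬F
  →9  T

Answer: normal form = T  (in 9 steps)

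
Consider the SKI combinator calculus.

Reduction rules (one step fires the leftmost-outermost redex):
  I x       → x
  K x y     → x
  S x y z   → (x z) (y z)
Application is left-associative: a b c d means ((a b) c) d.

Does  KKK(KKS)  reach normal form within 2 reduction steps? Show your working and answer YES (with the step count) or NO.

Answer: YES — reaches normal form KK in 2 ≤ 2 steps

Derivation:
  start: KKK(KKS)
  [1] K(KKS)
  [2] KK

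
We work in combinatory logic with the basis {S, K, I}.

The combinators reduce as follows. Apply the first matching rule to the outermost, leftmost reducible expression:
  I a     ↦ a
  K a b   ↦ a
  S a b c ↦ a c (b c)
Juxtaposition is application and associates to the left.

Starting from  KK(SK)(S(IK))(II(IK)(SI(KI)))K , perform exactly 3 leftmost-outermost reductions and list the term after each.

Answer: after 3 steps: SKK

Reduction:
  start: KK(SK)(S(IK))(II(IK)(SI(KI)))K
  [1] K(S(IK))(II(IK)(SI(KI)))K
  [2] S(IK)K
  [3] SKK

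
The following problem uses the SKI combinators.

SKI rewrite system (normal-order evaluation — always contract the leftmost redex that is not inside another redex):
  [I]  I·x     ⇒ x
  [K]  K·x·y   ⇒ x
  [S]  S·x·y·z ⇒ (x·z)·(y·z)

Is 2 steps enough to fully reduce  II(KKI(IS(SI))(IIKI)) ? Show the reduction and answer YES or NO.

Answer: NO — after 2 steps the term is KKI(IS(SI))(IIKI), not yet normal

Derivation:
  start: II(KKI(IS(SI))(IIKI))
  step 1: I(KKI(IS(SI))(IIKI))
  step 2: KKI(IS(SI))(IIKI)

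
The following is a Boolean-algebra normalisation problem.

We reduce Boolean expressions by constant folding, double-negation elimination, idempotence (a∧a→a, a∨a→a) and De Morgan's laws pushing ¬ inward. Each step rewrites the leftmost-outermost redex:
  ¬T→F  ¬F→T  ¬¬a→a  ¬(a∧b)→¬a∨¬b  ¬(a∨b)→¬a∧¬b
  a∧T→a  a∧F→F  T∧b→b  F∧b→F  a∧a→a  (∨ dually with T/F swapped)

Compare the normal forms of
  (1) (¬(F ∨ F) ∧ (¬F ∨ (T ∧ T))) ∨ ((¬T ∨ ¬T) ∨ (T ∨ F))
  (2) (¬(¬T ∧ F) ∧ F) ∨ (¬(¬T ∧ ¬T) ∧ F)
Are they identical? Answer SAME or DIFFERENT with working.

Term A:
  start: (¬(F ∨ F) ∧ (¬F ∨ (T ∧ T))) ∨ ((¬T ∨ ¬T) ∨ (T ∨ F))
  step 1: ((¬F ∧ ¬F) ∧ (¬F ∨ (T ∧ T))) ∨ ((¬T ∨ ¬T) ∨ (T ∨ F))
  step 2: (¬F ∧ (¬F ∨ (T ∧ T))) ∨ ((¬T ∨ ¬T) ∨ (T ∨ F))
  step 3: (T ∧ (¬F ∨ (T ∧ T))) ∨ ((¬T ∨ ¬T) ∨ (T ∨ F))
  step 4: (¬F ∨ (T ∧ T)) ∨ ((¬T ∨ ¬T) ∨ (T ∨ F))
  step 5: (T ∨ (T ∧ T)) ∨ ((¬T ∨ ¬T) ∨ (T ∨ F))
  step 6: T ∨ ((¬T ∨ ¬T) ∨ (T ∨ F))
  step 7: T

Term B:
  start: (¬(¬T ∧ F) ∧ F) ∨ (¬(¬T ∧ ¬T) ∧ F)
  step 1: F ∨ (¬(¬T ∧ ¬T) ∧ F)
  step 2: ¬(¬T ∧ ¬T) ∧ F
  step 3: F

Answer: DIFFERENT — A ⇓ T, B ⇓ F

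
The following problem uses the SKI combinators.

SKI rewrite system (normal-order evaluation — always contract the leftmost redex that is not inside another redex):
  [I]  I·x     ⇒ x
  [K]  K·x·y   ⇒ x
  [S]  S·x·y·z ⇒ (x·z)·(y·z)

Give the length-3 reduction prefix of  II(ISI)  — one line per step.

Answer: after 3 steps: SI

Working:
  start: II(ISI)
  [1] I(ISI)
  [2] ISI
  [3] SI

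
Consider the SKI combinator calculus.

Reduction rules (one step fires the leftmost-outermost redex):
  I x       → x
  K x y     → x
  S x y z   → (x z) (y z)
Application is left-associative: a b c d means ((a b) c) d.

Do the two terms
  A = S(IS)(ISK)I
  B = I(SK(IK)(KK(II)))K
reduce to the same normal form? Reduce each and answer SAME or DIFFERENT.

Term A:
  start: S(IS)(ISK)I
  step 1: ISI(ISKI)
  step 2: SI(ISKI)
  step 3: SI(SKI)

Term B:
  start: I(SK(IK)(KK(II)))K
  step 1: SK(IK)(KK(II))K
  step 2: K(KK(II))(IK(KK(II)))K
  step 3: KK(II)K
  step 4: KK

Answer: DIFFERENT — A ⇓ SI(SKI), B ⇓ KK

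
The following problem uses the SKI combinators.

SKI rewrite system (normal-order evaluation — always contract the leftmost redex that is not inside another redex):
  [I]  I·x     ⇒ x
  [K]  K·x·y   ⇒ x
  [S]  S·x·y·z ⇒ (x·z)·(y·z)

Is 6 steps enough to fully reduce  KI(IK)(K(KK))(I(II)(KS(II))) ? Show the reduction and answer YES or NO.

  start: KI(IK)(K(KK))(I(II)(KS(II)))
  →1  I(K(KK))(I(II)(KS(II)))
  →2  K(KK)(I(II)(KS(II)))
  →3  KK

Answer: YES — reaches normal form KK in 3 ≤ 6 steps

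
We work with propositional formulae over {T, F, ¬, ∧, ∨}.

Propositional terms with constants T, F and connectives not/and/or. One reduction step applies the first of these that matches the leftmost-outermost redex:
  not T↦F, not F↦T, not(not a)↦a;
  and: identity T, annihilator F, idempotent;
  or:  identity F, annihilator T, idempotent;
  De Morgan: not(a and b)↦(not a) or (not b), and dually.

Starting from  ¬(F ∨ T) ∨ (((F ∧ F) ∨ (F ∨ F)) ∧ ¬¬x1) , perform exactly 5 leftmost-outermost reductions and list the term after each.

  start: ¬(F ∨ T) ∨ (((F ∧ F) ∨ (F ∨ F)) ∧ ¬¬x1)
  [1] (¬F ∧ ¬T) ∨ (((F ∧ F) ∨ (F ∨ F)) ∧ ¬¬x1)
  [2] (T ∧ ¬T) ∨ (((F ∧ F) ∨ (F ∨ F)) ∧ ¬¬x1)
  [3] ¬T ∨ (((F ∧ F) ∨ (F ∨ F)) ∧ ¬¬x1)
  [4] F ∨ (((F ∧ F) ∨ (F ∨ F)) ∧ ¬¬x1)
  [5] ((F ∧ F) ∨ (F ∨ F)) ∧ ¬¬x1

Answer: after 5 steps: ((F ∧ F) ∨ (F ∨ F)) ∧ ¬¬x1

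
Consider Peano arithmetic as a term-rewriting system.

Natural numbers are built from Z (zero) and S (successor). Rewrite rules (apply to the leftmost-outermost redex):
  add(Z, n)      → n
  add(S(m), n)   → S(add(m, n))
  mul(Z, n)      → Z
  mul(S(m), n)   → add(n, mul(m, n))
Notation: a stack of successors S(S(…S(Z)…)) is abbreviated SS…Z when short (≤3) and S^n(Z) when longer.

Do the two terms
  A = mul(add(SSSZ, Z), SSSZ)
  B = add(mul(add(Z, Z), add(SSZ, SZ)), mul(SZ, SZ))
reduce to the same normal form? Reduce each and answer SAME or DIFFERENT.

Term A:
  start: mul(add(SSSZ, Z), SSSZ)
  step 1: mul(S(add(SSZ, Z)), SSSZ)
  step 2: add(SSSZ, mul(add(SSZ, Z), SSSZ))
  step 3: S(add(SSZ, mul(add(SSZ, Z), SSSZ)))
  step 4: S(S(add(SZ, mul(add(SSZ, Z), SSSZ))))
  step 5: S(S(S(add(Z, mul(add(SSZ, Z), SSSZ)))))
  step 6: S(S(S(mul(add(SSZ, Z), SSSZ))))
  step 7: S(S(S(mul(S(add(SZ, Z)), SSSZ))))
  step 8: S(S(S(add(SSSZ, mul(add(SZ, Z), SSSZ)))))
  step 9: S(S(S(S(add(SSZ, mul(add(SZ, Z), SSSZ))))))
  step 10: S(S(S(S(S(add(SZ, mul(add(SZ, Z), SSSZ)))))))
  step 11: S(S(S(S(S(S(add(Z, mul(add(SZ, Z), SSSZ))))))))
  step 12: S(S(S(S(S(S(mul(add(SZ, Z), SSSZ)))))))
  step 13: S(S(S(S(S(S(mul(S(add(Z, Z)), SSSZ)))))))
  step 14: S(S(S(S(S(S(add(SSSZ, mul(add(Z, Z), SSSZ))))))))
  step 15: S(S(S(S(S(S(S(add(SSZ, mul(add(Z, Z), SSSZ)))))))))
  step 16: S(S(S(S(S(S(S(S(add(SZ, mul(add(Z, Z), SSSZ))))))))))
  step 17: S(S(S(S(S(S(S(S(S(add(Z, mul(add(Z, Z), SSSZ)))))))))))
  step 18: S(S(S(S(S(S(S(S(S(mul(add(Z, Z), SSSZ))))))))))
  step 19: S(S(S(S(S(S(S(S(S(mul(Z, SSSZ))))))))))
  step 20: S^9(Z)

Term B:
  start: add(mul(add(Z, Z), add(SSZ, SZ)), mul(SZ, SZ))
  step 1: add(mul(Z, add(SSZ, SZ)), mul(SZ, SZ))
  step 2: add(Z, mul(SZ, SZ))
  step 3: mul(SZ, SZ)
  step 4: add(SZ, mul(Z, SZ))
  step 5: S(add(Z, mul(Z, SZ)))
  step 6: S(mul(Z, SZ))
  step 7: SZ

Answer: DIFFERENT — A ⇓ S^9(Z), B ⇓ SZ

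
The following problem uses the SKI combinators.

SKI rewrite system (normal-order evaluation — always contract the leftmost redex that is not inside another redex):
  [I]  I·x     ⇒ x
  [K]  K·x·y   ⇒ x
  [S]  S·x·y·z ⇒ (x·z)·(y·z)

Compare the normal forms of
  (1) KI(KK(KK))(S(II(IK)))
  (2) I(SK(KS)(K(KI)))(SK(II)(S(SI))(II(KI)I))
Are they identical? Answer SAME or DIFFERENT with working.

Answer: DIFFERENT — A ⇓ SK, B ⇓ KI

Reduction:
Term A:
  start: KI(KK(KK))(S(II(IK)))
  [1] I(S(II(IK)))
  [2] S(II(IK))
  [3] S(I(IK))
  [4] S(IK)
  [5] SK

Term B:
  start: I(SK(KS)(K(KI)))(SK(II)(S(SI))(II(KI)I))
  [1] SK(KS)(K(KI))(SK(II)(S(SI))(II(KI)I))
  [2] K(K(KI))(KS(K(KI)))(SK(II)(S(SI))(II(KI)I))
  [3] K(KI)(SK(II)(S(SI))(II(KI)I))
  [4] KI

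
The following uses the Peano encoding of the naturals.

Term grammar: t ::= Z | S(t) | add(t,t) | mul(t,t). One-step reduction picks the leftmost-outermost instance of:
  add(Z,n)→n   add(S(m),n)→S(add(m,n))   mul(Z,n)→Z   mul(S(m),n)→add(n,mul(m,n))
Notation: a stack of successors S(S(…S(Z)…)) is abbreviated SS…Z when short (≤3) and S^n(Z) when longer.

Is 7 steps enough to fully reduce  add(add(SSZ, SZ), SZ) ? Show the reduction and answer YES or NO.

  start: add(add(SSZ, SZ), SZ)
  [1] add(S(add(SZ, SZ)), SZ)
  [2] S(add(add(SZ, SZ), SZ))
  [3] S(add(S(add(Z, SZ)), SZ))
  [4] S(S(add(add(Z, SZ), SZ)))
  [5] S(S(add(SZ, SZ)))
  [6] S(S(S(add(Z, SZ))))
  [7] S^4(Z)

Answer: YES — reaches normal form S^4(Z) in 7 ≤ 7 steps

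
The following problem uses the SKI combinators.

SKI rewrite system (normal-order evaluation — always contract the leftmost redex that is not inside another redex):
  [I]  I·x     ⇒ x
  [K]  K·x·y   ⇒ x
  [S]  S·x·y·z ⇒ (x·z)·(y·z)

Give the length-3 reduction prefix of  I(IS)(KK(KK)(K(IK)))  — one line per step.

Answer: after 3 steps: S(K(K(IK)))

Working:
  start: I(IS)(KK(KK)(K(IK)))
  →1  IS(KK(KK)(K(IK)))
  →2  S(KK(KK)(K(IK)))
  →3  S(K(K(IK)))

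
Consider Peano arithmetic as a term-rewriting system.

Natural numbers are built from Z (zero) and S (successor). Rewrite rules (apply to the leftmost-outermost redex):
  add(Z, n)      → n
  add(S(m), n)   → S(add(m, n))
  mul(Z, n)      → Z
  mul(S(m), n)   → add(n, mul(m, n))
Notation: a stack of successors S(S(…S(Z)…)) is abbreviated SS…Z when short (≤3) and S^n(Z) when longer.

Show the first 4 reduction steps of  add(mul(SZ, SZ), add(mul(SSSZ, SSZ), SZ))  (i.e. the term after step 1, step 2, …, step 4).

  start: add(mul(SZ, SZ), add(mul(SSSZ, SSZ), SZ))
  →1  add(add(SZ, mul(Z, SZ)), add(mul(SSSZ, SSZ), SZ))
  →2  add(S(add(Z, mul(Z, SZ))), add(mul(SSSZ, SSZ), SZ))
  →3  S(add(add(Z, mul(Z, SZ)), add(mul(SSSZ, SSZ), SZ)))
  →4  S(add(mul(Z, SZ), add(mul(SSSZ, SSZ), SZ)))

Answer: after 4 steps: S(add(mul(Z, SZ), add(mul(SSSZ, SSZ), SZ)))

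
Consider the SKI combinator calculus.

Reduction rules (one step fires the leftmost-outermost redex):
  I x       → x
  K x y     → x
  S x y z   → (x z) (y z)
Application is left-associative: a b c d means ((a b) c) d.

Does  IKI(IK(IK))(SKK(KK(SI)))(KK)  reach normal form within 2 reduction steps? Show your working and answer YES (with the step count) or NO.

Answer: NO — after 2 steps the term is I(SKK(KK(SI)))(KK), not yet normal

Reduction:
  start: IKI(IK(IK))(SKK(KK(SI)))(KK)
  [1] KI(IK(IK))(SKK(KK(SI)))(KK)
  [2] I(SKK(KK(SI)))(KK)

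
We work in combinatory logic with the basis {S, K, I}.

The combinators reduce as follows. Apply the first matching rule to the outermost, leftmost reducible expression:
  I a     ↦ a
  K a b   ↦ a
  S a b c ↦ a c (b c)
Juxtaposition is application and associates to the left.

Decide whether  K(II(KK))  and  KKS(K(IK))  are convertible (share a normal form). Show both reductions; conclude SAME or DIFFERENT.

Term A:
  start: K(II(KK))
  →1  K(I(KK))
  →2  K(KK)

Term B:
  start: KKS(K(IK))
  →1  K(K(IK))
  →2  K(KK)

Answer: SAME — A ⇓ K(KK), B ⇓ K(KK)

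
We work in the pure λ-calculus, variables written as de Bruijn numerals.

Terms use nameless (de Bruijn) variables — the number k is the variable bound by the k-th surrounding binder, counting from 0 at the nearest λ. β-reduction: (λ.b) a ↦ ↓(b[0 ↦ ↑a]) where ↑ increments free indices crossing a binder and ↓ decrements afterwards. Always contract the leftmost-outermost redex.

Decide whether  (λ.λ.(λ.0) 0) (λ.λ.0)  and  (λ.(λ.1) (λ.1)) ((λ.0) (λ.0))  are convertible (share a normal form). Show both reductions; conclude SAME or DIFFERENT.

Term A:
  start: (λ.λ.(λ.0) 0) (λ.λ.0)
  [1] λ.(λ.0) 0
  [2] λ.0

Term B:
  start: (λ.(λ.1) (λ.1)) ((λ.0) (λ.0))
  [1] (λ.(λ.0) (λ.0)) (λ.(λ.0) (λ.0))
  [2] (λ.0) (λ.0)
  [3] λ.0

Answer: SAME — A ⇓ λ.0, B ⇓ λ.0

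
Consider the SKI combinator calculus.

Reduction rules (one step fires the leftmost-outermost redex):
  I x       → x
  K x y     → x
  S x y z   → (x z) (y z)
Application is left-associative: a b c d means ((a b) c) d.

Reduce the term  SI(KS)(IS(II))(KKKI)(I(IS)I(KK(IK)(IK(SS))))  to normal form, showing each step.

Answer: normal form = SI(K(K(SS)))  (in 13 steps)

Working:
  start: SI(KS)(IS(II))(KKKI)(I(IS)I(KK(IK)(IK(SS))))
  step 1: I(IS(II))(KS(IS(II)))(KKKI)(I(IS)I(KK(IK)(IK(SS))))
  step 2: IS(II)(KS(IS(II)))(KKKI)(I(IS)I(KK(IK)(IK(SS))))
  step 3: S(II)(KS(IS(II)))(KKKI)(I(IS)I(KK(IK)(IK(SS))))
  step 4: II(KKKI)(KS(IS(II))(KKKI))(I(IS)I(KK(IK)(IK(SS))))
  step 5: I(KKKI)(KS(IS(II))(KKKI))(I(IS)I(KK(IK)(IK(SS))))
  step 6: KKKI(KS(IS(II))(KKKI))(I(IS)I(KK(IK)(IK(SS))))
  step 7: KI(KS(IS(II))(KKKI))(I(IS)I(KK(IK)(IK(SS))))
  step 8: I(I(IS)I(KK(IK)(IK(SS))))
  step 9: I(IS)I(KK(IK)(IK(SS)))
  step 10: ISI(KK(IK)(IK(SS)))
  step 11: SI(KK(IK)(IK(SS)))
  step 12: SI(K(IK(SS)))
  step 13: SI(K(K(SS)))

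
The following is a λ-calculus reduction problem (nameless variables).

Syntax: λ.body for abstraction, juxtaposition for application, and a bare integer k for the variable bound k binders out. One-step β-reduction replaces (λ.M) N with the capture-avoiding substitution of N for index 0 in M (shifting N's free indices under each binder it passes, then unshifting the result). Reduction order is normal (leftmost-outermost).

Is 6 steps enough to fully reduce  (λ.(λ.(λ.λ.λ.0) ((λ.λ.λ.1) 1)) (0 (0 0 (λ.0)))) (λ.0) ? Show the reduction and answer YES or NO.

Answer: YES — reaches normal form λ.λ.0 in 3 ≤ 6 steps

Derivation:
  start: (λ.(λ.(λ.λ.λ.0) ((λ.λ.λ.1) 1)) (0 (0 0 (λ.0)))) (λ.0)
  →1  (λ.(λ.λ.λ.0) ((λ.λ.λ.1) (λ.0))) ((λ.0) ((λ.0) (λ.0) (λ.0)))
  →2  (λ.λ.λ.0) ((λ.λ.λ.1) (λ.0))
  →3  λ.λ.0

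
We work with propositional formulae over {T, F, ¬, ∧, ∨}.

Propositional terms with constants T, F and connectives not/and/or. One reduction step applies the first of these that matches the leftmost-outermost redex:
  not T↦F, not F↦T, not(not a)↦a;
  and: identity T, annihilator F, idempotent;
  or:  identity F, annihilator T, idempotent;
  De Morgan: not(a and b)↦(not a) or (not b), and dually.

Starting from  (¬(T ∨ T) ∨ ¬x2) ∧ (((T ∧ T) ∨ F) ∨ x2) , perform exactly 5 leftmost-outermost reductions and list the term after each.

Answer: after 5 steps: ¬x2 ∧ ((T ∧ T) ∨ x2)

Working:
  start: (¬(T ∨ T) ∨ ¬x2) ∧ (((T ∧ T) ∨ F) ∨ x2)
  [1] ((¬T ∧ ¬T) ∨ ¬x2) ∧ (((T ∧ T) ∨ F) ∨ x2)
  [2] (¬T ∨ ¬x2) ∧ (((T ∧ T) ∨ F) ∨ x2)
  [3] (F ∨ ¬x2) ∧ (((T ∧ T) ∨ F) ∨ x2)
  [4] ¬x2 ∧ (((T ∧ T) ∨ F) ∨ x2)
  [5] ¬x2 ∧ ((T ∧ T) ∨ x2)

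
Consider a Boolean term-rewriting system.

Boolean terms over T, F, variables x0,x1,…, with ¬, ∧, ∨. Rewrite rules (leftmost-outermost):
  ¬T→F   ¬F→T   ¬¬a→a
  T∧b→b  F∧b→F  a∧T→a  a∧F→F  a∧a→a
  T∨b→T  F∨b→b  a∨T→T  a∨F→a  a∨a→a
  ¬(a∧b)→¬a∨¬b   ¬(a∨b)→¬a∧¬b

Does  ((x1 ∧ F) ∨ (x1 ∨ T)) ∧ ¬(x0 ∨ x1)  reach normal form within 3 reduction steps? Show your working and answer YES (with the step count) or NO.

  start: ((x1 ∧ F) ∨ (x1 ∨ T)) ∧ ¬(x0 ∨ x1)
  step 1: (F ∨ (x1 ∨ T)) ∧ ¬(x0 ∨ x1)
  step 2: (x1 ∨ T) ∧ ¬(x0 ∨ x1)
  step 3: T ∧ ¬(x0 ∨ x1)

Answer: NO — after 3 steps the term is T ∧ ¬(x0 ∨ x1), not yet normal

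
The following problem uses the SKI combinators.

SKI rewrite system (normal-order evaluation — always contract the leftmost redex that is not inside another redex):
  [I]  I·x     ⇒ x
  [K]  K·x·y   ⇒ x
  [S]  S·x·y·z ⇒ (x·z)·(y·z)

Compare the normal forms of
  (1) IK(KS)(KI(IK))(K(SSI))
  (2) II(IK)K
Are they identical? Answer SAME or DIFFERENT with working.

Term A:
  start: IK(KS)(KI(IK))(K(SSI))
  [1] K(KS)(KI(IK))(K(SSI))
  [2] KS(K(SSI))
  [3] S

Term B:
  start: II(IK)K
  [1] I(IK)K
  [2] IKK
  [3] KK

Answer: DIFFERENT — A ⇓ S, B ⇓ KK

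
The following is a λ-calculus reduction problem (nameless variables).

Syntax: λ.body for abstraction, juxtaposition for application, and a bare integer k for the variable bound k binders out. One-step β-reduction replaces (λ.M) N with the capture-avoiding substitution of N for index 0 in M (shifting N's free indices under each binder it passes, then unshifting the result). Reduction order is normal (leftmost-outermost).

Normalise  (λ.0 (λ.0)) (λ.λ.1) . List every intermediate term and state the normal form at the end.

  start: (λ.0 (λ.0)) (λ.λ.1)
  →1  (λ.λ.1) (λ.0)
  →2  λ.λ.0

Answer: normal form = λ.λ.0  (in 2 steps)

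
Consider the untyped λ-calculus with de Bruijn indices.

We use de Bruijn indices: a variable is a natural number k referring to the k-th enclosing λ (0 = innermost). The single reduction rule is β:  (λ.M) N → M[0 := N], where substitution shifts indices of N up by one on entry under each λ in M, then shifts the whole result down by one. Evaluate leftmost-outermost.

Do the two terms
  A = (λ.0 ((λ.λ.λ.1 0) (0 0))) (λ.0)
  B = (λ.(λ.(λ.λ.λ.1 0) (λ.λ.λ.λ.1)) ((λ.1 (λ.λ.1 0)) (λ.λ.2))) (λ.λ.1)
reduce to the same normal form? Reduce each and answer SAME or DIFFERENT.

Answer: SAME — A ⇓ λ.λ.1 0, B ⇓ λ.λ.1 0

Derivation:
Term A:
  start: (λ.0 ((λ.λ.λ.1 0) (0 0))) (λ.0)
  [1] (λ.0) ((λ.λ.λ.1 0) ((λ.0) (λ.0)))
  [2] (λ.λ.λ.1 0) ((λ.0) (λ.0))
  [3] λ.λ.1 0

Term B:
  start: (λ.(λ.(λ.λ.λ.1 0) (λ.λ.λ.λ.1)) ((λ.1 (λ.λ.1 0)) (λ.λ.2))) (λ.λ.1)
  [1] (λ.(λ.λ.λ.1 0) (λ.λ.λ.λ.1)) ((λ.(λ.λ.1) (λ.λ.1 0)) (λ.λ.λ.λ.1))
  [2] (λ.λ.λ.1 0) (λ.λ.λ.λ.1)
  [3] λ.λ.1 0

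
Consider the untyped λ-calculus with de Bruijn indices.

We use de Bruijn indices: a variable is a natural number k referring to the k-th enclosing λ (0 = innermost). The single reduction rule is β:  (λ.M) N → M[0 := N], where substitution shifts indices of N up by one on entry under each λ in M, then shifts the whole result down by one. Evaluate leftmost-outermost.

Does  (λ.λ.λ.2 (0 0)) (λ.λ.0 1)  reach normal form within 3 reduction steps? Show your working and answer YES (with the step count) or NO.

Answer: YES — reaches normal form λ.λ.λ.0 (1 1) in 2 ≤ 3 steps

Reduction:
  start: (λ.λ.λ.2 (0 0)) (λ.λ.0 1)
  [1] λ.λ.(λ.λ.0 1) (0 0)
  [2] λ.λ.λ.0 (1 1)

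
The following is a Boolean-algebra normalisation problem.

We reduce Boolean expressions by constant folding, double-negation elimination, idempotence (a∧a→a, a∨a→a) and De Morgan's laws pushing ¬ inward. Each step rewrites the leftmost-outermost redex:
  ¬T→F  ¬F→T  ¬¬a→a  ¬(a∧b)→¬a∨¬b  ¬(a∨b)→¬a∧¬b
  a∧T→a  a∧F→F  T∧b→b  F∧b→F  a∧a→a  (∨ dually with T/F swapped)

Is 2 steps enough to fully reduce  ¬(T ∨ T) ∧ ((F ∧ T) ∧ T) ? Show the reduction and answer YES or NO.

Answer: NO — after 2 steps the term is ¬T ∧ ((F ∧ T) ∧ T), not yet normal

Derivation:
  start: ¬(T ∨ T) ∧ ((F ∧ T) ∧ T)
  step 1: (¬T ∧ ¬T) ∧ ((F ∧ T) ∧ T)
  step 2: ¬T ∧ ((F ∧ T) ∧ T)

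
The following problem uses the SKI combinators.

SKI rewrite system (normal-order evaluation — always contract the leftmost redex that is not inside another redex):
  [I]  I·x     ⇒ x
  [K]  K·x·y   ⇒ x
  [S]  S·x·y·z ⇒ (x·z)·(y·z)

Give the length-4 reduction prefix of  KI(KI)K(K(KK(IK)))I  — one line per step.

  start: KI(KI)K(K(KK(IK)))I
  step 1: IK(K(KK(IK)))I
  step 2: K(K(KK(IK)))I
  step 3: K(KK(IK))
  step 4: KK

Answer: after 4 steps: KK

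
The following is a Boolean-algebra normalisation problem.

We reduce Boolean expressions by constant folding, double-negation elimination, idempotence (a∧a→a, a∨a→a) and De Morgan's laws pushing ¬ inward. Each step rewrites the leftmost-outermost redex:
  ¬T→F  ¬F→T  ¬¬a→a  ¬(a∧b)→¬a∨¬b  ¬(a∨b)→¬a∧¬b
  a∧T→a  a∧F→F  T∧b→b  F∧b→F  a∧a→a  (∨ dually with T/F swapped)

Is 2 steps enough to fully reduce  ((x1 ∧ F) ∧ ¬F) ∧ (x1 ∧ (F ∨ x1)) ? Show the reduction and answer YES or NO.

Answer: NO — after 2 steps the term is F ∧ (x1 ∧ (F ∨ x1)), not yet normal

Derivation:
  start: ((x1 ∧ F) ∧ ¬F) ∧ (x1 ∧ (F ∨ x1))
  [1] (F ∧ ¬F) ∧ (x1 ∧ (F ∨ x1))
  [2] F ∧ (x1 ∧ (F ∨ x1))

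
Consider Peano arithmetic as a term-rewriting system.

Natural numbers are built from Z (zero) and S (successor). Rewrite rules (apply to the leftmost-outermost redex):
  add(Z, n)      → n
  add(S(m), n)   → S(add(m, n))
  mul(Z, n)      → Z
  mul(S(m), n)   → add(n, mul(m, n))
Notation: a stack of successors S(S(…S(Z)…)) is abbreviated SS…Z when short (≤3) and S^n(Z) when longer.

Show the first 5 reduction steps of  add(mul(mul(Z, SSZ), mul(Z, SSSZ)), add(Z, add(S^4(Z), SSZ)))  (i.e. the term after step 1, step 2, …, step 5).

Answer: after 5 steps: S(add(SSSZ, SSZ))

Derivation:
  start: add(mul(mul(Z, SSZ), mul(Z, SSSZ)), add(Z, add(S^4(Z), SSZ)))
  →1  add(mul(Z, mul(Z, SSSZ)), add(Z, add(S^4(Z), SSZ)))
  →2  add(Z, add(Z, add(S^4(Z), SSZ)))
  →3  add(Z, add(S^4(Z), SSZ))
  →4  add(S^4(Z), SSZ)
  →5  S(add(SSSZ, SSZ))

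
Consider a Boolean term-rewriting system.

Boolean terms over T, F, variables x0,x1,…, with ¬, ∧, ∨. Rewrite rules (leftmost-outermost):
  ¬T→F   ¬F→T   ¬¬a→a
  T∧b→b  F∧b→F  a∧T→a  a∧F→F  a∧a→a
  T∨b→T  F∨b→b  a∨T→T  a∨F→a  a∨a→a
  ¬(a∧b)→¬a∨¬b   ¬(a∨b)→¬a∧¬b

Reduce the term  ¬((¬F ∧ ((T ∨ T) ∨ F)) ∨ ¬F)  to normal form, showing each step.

  start: ¬((¬F ∧ ((T ∨ T) ∨ F)) ∨ ¬F)
  →1  ¬(¬F ∧ ((T ∨ T) ∨ F)) ∧ ¬¬F
  →2  (¬¬F ∨ ¬((T ∨ T) ∨ F)) ∧ ¬¬F
  →3  (F ∨ ¬((T ∨ T) ∨ F)) ∧ ¬¬F
  →4  ¬((T ∨ T) ∨ F) ∧ ¬¬F
  →5  (¬(T ∨ T) ∧ ¬F) ∧ ¬¬F
  →6  ((¬T ∧ ¬T) ∧ ¬F) ∧ ¬¬F
  →7  (¬T ∧ ¬F) ∧ ¬¬F
  →8  (F ∧ ¬F) ∧ ¬¬F
  →9  F ∧ ¬¬F
  →10  F

Answer: normal form = F  (in 10 steps)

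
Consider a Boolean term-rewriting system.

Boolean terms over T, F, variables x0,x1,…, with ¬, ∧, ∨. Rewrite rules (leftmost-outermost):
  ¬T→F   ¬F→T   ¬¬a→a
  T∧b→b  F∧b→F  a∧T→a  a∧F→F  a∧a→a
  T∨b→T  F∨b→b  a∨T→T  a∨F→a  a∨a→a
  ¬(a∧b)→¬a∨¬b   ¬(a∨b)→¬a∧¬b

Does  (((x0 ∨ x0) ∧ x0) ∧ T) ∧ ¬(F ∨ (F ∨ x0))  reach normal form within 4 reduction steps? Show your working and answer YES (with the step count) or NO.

  start: (((x0 ∨ x0) ∧ x0) ∧ T) ∧ ¬(F ∨ (F ∨ x0))
  →1  ((x0 ∨ x0) ∧ x0) ∧ ¬(F ∨ (F ∨ x0))
  →2  (x0 ∧ x0) ∧ ¬(F ∨ (F ∨ x0))
  →3  x0 ∧ ¬(F ∨ (F ∨ x0))
  →4  x0 ∧ (¬F ∧ ¬(F ∨ x0))

Answer: NO — after 4 steps the term is x0 ∧ (¬F ∧ ¬(F ∨ x0)), not yet normal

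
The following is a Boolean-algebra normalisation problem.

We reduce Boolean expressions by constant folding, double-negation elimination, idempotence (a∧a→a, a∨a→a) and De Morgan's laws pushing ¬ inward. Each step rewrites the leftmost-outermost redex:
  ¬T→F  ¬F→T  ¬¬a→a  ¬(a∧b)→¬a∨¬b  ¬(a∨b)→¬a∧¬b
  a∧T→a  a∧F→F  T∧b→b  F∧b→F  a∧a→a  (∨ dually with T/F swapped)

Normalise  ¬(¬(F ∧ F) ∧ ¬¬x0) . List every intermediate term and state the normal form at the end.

  start: ¬(¬(F ∧ F) ∧ ¬¬x0)
  →1  ¬¬(F ∧ F) ∨ ¬¬¬x0
  →2  (F ∧ F) ∨ ¬¬¬x0
  →3  F ∨ ¬¬¬x0
  →4  ¬¬¬x0
  →5  ¬x0

Answer: normal form = ¬x0  (in 5 steps)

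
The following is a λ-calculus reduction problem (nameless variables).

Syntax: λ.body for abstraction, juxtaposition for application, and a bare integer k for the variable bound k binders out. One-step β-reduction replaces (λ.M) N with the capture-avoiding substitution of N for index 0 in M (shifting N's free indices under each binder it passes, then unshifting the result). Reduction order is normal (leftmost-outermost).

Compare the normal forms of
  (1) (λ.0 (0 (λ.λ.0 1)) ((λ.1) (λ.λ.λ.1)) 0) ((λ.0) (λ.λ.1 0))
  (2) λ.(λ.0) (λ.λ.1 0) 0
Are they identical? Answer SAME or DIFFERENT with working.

Term A:
  start: (λ.0 (0 (λ.λ.0 1)) ((λ.1) (λ.λ.λ.1)) 0) ((λ.0) (λ.λ.1 0))
  →1  (λ.0) (λ.λ.1 0) ((λ.0) (λ.λ.1 0) (λ.λ.0 1)) ((λ.(λ.0) (λ.λ.1 0)) (λ.λ.λ.1)) ((λ.0) (λ.λ.1 0))
  →2  (λ.λ.1 0) ((λ.0) (λ.λ.1 0) (λ.λ.0 1)) ((λ.(λ.0) (λ.λ.1 0)) (λ.λ.λ.1)) ((λ.0) (λ.λ.1 0))
  →3  (λ.(λ.0) (λ.λ.1 0) (λ.λ.0 1) 0) ((λ.(λ.0) (λ.λ.1 0)) (λ.λ.λ.1)) ((λ.0) (λ.λ.1 0))
  →4  (λ.0) (λ.λ.1 0) (λ.λ.0 1) ((λ.(λ.0) (λ.λ.1 0)) (λ.λ.λ.1)) ((λ.0) (λ.λ.1 0))
  →5  (λ.λ.1 0) (λ.λ.0 1) ((λ.(λ.0) (λ.λ.1 0)) (λ.λ.λ.1)) ((λ.0) (λ.λ.1 0))
  →6  (λ.(λ.λ.0 1) 0) ((λ.(λ.0) (λ.λ.1 0)) (λ.λ.λ.1)) ((λ.0) (λ.λ.1 0))
  →7  (λ.λ.0 1) ((λ.(λ.0) (λ.λ.1 0)) (λ.λ.λ.1)) ((λ.0) (λ.λ.1 0))
  →8  (λ.0 ((λ.(λ.0) (λ.λ.1 0)) (λ.λ.λ.1))) ((λ.0) (λ.λ.1 0))
  →9  (λ.0) (λ.λ.1 0) ((λ.(λ.0) (λ.λ.1 0)) (λ.λ.λ.1))
  →10  (λ.λ.1 0) ((λ.(λ.0) (λ.λ.1 0)) (λ.λ.λ.1))
  →11  λ.(λ.(λ.0) (λ.λ.1 0)) (λ.λ.λ.1) 0
  →12  λ.(λ.0) (λ.λ.1 0) 0
  →13  λ.(λ.λ.1 0) 0
  →14  λ.λ.1 0

Term B:
  start: λ.(λ.0) (λ.λ.1 0) 0
  →1  λ.(λ.λ.1 0) 0
  →2  λ.λ.1 0

Answer: SAME — A ⇓ λ.λ.1 0, B ⇓ λ.λ.1 0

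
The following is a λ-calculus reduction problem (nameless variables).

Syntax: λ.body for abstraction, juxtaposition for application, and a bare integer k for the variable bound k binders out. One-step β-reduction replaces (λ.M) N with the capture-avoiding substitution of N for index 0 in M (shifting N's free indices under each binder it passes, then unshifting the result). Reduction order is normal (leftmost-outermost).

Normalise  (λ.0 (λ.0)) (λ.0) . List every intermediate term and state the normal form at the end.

  start: (λ.0 (λ.0)) (λ.0)
  →1  (λ.0) (λ.0)
  →2  λ.0

Answer: normal form = λ.0  (in 2 steps)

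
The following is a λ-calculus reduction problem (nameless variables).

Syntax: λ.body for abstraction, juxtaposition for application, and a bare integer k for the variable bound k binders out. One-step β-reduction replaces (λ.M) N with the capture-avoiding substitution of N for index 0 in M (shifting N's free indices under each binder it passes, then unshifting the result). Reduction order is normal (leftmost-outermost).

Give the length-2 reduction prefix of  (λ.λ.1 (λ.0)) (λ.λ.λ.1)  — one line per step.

Answer: after 2 steps: λ.λ.λ.1

Derivation:
  start: (λ.λ.1 (λ.0)) (λ.λ.λ.1)
  →1  λ.(λ.λ.λ.1) (λ.0)
  →2  λ.λ.λ.1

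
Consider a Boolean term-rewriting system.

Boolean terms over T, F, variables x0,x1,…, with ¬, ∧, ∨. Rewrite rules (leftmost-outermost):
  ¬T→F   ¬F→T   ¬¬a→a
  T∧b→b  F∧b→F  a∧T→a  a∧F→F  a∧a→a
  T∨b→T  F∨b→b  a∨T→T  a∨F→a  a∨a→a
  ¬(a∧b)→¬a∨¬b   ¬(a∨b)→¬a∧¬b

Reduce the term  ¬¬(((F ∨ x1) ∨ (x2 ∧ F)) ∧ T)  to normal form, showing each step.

Answer: normal form = x1  (in 5 steps)

Derivation:
  start: ¬¬(((F ∨ x1) ∨ (x2 ∧ F)) ∧ T)
  step 1: ((F ∨ x1) ∨ (x2 ∧ F)) ∧ T
  step 2: (F ∨ x1) ∨ (x2 ∧ F)
  step 3: x1 ∨ (x2 ∧ F)
  step 4: x1 ∨ F
  step 5: x1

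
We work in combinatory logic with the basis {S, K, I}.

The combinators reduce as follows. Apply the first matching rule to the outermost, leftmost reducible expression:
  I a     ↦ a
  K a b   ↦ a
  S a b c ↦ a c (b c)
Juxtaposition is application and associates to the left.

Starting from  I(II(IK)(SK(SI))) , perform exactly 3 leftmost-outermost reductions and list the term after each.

Answer: after 3 steps: IK(SK(SI))

Derivation:
  start: I(II(IK)(SK(SI)))
  step 1: II(IK)(SK(SI))
  step 2: I(IK)(SK(SI))
  step 3: IK(SK(SI))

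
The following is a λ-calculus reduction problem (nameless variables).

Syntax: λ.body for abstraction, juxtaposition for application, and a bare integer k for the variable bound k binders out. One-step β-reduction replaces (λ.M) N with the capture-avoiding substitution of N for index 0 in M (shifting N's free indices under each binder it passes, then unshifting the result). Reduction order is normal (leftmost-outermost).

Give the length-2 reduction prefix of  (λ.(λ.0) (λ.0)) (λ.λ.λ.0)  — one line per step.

  start: (λ.(λ.0) (λ.0)) (λ.λ.λ.0)
  →1  (λ.0) (λ.0)
  →2  λ.0

Answer: after 2 steps: λ.0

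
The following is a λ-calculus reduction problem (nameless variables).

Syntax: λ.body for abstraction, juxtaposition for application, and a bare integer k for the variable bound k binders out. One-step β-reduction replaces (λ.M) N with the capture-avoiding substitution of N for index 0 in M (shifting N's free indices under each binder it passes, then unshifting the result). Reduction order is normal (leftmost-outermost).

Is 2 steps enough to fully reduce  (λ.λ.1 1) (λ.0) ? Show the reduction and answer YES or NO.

Answer: YES — reaches normal form λ.λ.0 in 2 ≤ 2 steps

Derivation:
  start: (λ.λ.1 1) (λ.0)
  →1  λ.(λ.0) (λ.0)
  →2  λ.λ.0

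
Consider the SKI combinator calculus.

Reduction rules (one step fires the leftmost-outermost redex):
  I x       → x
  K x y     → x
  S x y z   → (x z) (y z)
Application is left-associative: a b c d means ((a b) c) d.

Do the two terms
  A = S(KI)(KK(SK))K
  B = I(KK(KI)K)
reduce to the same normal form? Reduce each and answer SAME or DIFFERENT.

Term A:
  start: S(KI)(KK(SK))K
  →1  KIK(KK(SK)K)
  →2  I(KK(SK)K)
  →3  KK(SK)K
  →4  KK

Term B:
  start: I(KK(KI)K)
  →1  KK(KI)K
  →2  KK

Answer: SAME — A ⇓ KK, B ⇓ KK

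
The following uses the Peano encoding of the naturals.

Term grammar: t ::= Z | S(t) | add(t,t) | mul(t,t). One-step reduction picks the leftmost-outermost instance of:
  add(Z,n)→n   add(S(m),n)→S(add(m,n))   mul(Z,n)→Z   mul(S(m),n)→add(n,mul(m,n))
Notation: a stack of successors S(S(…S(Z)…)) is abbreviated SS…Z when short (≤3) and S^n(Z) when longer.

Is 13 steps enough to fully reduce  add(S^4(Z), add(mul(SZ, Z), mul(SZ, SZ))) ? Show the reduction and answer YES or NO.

Answer: YES — reaches normal form S^5(Z) in 13 ≤ 13 steps

Reduction:
  start: add(S^4(Z), add(mul(SZ, Z), mul(SZ, SZ)))
  step 1: S(add(SSSZ, add(mul(SZ, Z), mul(SZ, SZ))))
  step 2: S(S(add(SSZ, add(mul(SZ, Z), mul(SZ, SZ)))))
  step 3: S(S(S(add(SZ, add(mul(SZ, Z), mul(SZ, SZ))))))
  step 4: S(S(S(S(add(Z, add(mul(SZ, Z), mul(SZ, SZ)))))))
  step 5: S(S(S(S(add(mul(SZ, Z), mul(SZ, SZ))))))
  step 6: S(S(S(S(add(add(Z, mul(Z, Z)), mul(SZ, SZ))))))
  step 7: S(S(S(S(add(mul(Z, Z), mul(SZ, SZ))))))
  step 8: S(S(S(S(add(Z, mul(SZ, SZ))))))
  step 9: S(S(S(S(mul(SZ, SZ)))))
  step 10: S(S(S(S(add(SZ, mul(Z, SZ))))))
  step 11: S(S(S(S(S(add(Z, mul(Z, SZ)))))))
  step 12: S(S(S(S(S(mul(Z, SZ))))))
  step 13: S^5(Z)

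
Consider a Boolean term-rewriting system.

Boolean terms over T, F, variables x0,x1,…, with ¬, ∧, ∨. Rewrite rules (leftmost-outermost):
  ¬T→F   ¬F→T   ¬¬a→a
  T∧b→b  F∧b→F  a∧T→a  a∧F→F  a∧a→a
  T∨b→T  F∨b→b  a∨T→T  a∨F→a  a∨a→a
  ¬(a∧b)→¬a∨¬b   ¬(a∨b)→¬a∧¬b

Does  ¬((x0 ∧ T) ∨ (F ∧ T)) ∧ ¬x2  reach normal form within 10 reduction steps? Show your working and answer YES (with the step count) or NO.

Answer: YES — reaches normal form ¬x0 ∧ ¬x2 in 8 ≤ 10 steps

Working:
  start: ¬((x0 ∧ T) ∨ (F ∧ T)) ∧ ¬x2
  →1  (¬(x0 ∧ T) ∧ ¬(F ∧ T)) ∧ ¬x2
  →2  ((¬x0 ∨ ¬T) ∧ ¬(F ∧ T)) ∧ ¬x2
  →3  ((¬x0 ∨ F) ∧ ¬(F ∧ T)) ∧ ¬x2
  →4  (¬x0 ∧ ¬(F ∧ T)) ∧ ¬x2
  →5  (¬x0 ∧ (¬F ∨ ¬T)) ∧ ¬x2
  →6  (¬x0 ∧ (T ∨ ¬T)) ∧ ¬x2
  →7  (¬x0 ∧ T) ∧ ¬x2
  →8  ¬x0 ∧ ¬x2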